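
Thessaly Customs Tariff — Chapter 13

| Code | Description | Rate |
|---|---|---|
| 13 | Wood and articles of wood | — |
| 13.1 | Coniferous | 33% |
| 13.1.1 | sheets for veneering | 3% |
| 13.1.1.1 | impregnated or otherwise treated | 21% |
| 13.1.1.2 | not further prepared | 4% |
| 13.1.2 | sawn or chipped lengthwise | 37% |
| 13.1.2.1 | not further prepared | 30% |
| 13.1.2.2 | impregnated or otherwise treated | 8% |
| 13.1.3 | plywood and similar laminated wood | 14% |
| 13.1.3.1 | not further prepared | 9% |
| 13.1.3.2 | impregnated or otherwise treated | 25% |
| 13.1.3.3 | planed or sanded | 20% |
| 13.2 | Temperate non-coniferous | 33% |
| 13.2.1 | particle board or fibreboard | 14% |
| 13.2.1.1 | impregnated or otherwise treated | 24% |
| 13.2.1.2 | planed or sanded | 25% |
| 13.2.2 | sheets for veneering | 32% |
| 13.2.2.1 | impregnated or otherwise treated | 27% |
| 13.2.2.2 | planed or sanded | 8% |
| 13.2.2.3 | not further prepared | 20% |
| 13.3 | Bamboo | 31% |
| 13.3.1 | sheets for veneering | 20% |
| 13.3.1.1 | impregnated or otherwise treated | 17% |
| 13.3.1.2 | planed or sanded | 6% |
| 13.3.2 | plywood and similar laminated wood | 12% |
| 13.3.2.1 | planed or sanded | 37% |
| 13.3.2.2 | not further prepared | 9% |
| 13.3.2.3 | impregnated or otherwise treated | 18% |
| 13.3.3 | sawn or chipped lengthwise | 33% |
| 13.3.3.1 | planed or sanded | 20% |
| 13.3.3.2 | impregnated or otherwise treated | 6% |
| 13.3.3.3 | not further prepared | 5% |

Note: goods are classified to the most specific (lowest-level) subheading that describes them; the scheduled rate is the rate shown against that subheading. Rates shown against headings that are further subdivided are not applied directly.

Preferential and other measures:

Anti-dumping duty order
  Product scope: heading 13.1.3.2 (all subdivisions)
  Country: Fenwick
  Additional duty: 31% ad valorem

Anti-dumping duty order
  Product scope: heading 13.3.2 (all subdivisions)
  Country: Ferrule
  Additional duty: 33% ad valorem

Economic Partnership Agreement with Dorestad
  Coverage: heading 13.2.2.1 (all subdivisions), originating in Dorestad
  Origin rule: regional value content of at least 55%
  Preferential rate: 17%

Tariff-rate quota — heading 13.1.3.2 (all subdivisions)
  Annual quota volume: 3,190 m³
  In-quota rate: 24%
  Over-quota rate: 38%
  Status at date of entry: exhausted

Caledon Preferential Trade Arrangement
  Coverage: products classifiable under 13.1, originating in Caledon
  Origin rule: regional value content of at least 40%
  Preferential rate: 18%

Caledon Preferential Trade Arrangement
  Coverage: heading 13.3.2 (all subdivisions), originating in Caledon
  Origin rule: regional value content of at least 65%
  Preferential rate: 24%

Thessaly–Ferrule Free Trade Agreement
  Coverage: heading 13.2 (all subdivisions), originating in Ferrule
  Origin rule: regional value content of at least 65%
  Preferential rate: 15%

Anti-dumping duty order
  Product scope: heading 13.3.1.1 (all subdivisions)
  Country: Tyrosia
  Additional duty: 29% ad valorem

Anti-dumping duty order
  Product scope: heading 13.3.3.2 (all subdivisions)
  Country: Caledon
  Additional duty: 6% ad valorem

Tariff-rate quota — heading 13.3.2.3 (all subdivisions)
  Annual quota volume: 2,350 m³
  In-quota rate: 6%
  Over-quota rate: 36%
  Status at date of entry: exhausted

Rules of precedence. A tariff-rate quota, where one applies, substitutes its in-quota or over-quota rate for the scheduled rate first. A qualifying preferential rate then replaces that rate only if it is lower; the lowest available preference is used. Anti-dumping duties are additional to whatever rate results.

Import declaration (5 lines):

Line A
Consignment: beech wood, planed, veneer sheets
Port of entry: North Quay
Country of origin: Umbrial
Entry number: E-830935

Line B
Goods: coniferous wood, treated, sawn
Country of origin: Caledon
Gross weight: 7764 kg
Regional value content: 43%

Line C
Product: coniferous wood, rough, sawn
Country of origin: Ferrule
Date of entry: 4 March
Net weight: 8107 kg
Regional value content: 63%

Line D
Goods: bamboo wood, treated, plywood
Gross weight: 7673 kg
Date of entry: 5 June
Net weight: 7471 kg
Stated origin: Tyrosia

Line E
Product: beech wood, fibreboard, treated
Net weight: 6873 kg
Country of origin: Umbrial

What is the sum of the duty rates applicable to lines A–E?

Line A: beech → 13.2; veneer sheets → 13.2.2; planed → 13.2.2.2. Scheduled 8%. No special measure applies. → 8%.
Line B: coniferous → 13.1; sawn → 13.1.2; treated → 13.1.2.2. Scheduled 8%. Caledon agreement on 13.1: RVC ≥ 40% → 18% available; Caledon agreement on 13.3.2: 13.1.2.2 not covered; preference 18% not lower than 8% → no reduction. → 8%.
Line C: coniferous → 13.1; sawn → 13.1.2; rough → 13.1.2.1. Scheduled 30%. Ferrule agreement on 13.2: 13.1.2.1 not covered. → 30%.
Line D: bamboo → 13.3; plywood → 13.3.2; treated → 13.3.2.3. Scheduled 18%. quota on 13.3.2.3 exhausted → over-quota 36%. → 36%.
Line E: beech → 13.2; fibreboard → 13.2.1; treated → 13.2.1.1. Scheduled 24%. No special measure applies. → 24%.
Sum: 8% + 8% + 30% + 36% + 24% = 106%.

106%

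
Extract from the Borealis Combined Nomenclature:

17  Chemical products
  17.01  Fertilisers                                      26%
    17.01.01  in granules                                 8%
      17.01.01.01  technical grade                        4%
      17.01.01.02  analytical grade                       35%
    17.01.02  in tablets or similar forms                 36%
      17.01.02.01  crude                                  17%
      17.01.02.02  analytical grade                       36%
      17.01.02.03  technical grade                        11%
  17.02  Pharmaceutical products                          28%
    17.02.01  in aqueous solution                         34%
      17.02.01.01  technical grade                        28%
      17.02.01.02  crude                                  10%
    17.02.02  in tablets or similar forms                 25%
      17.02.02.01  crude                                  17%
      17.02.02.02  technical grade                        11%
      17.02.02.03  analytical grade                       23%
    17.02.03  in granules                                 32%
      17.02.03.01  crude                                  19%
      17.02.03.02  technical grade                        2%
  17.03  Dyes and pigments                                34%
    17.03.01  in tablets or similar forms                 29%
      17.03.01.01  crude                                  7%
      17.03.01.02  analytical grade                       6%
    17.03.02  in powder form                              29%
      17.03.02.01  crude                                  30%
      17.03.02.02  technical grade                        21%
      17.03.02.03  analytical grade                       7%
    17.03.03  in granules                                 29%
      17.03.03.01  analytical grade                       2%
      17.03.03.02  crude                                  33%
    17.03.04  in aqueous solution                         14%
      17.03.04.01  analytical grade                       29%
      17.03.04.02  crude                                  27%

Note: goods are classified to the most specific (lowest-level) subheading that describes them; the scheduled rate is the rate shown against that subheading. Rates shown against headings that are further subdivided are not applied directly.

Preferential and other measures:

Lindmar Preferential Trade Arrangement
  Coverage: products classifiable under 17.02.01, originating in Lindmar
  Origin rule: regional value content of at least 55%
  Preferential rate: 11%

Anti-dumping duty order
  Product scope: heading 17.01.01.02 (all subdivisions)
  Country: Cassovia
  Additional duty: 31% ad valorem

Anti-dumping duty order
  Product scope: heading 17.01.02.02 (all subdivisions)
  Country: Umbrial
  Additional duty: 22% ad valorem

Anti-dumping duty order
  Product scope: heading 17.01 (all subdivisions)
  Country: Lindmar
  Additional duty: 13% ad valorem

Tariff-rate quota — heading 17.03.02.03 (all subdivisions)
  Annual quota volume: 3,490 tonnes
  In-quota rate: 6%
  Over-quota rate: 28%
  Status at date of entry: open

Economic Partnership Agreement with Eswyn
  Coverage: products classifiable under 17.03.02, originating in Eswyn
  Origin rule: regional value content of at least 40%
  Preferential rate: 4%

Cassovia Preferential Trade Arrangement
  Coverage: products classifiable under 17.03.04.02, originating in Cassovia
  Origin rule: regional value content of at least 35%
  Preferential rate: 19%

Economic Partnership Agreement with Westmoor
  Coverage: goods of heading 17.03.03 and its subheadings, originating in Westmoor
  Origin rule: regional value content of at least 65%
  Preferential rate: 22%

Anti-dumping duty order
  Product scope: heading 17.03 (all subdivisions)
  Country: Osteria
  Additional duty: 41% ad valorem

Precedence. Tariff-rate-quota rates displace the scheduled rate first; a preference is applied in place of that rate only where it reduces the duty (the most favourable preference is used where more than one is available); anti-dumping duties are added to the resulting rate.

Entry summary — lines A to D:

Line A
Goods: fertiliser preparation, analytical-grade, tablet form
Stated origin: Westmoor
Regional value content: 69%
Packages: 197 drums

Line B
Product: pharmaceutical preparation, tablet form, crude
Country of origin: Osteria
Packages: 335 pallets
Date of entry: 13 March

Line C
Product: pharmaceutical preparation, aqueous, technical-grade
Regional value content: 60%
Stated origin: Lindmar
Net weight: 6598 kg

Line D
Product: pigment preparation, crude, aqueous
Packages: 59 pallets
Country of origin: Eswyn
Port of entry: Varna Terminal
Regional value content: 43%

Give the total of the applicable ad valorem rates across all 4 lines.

91%

Line A: fertiliser → 17.01; tablet form → 17.01.02; analytical-grade → 17.01.02.02. Scheduled 36%. Westmoor agreement on 17.03.03: 17.01.02.02 not covered. → 36%.
Line B: pharmaceutical → 17.02; tablet form → 17.02.02; crude → 17.02.02.01. Scheduled 17%. No special measure applies. → 17%.
Line C: pharmaceutical → 17.02; aqueous → 17.02.01; technical-grade → 17.02.01.01. Scheduled 28%. Lindmar agreement on 17.02.01: RVC ≥ 55% → 11% available; preferential 11%. → 11%.
Line D: pigment → 17.03; aqueous → 17.03.04; crude → 17.03.04.02. Scheduled 27%. Eswyn agreement on 17.03.02: 17.03.04.02 not covered. → 27%.
Sum: 36% + 17% + 11% + 27% = 91%.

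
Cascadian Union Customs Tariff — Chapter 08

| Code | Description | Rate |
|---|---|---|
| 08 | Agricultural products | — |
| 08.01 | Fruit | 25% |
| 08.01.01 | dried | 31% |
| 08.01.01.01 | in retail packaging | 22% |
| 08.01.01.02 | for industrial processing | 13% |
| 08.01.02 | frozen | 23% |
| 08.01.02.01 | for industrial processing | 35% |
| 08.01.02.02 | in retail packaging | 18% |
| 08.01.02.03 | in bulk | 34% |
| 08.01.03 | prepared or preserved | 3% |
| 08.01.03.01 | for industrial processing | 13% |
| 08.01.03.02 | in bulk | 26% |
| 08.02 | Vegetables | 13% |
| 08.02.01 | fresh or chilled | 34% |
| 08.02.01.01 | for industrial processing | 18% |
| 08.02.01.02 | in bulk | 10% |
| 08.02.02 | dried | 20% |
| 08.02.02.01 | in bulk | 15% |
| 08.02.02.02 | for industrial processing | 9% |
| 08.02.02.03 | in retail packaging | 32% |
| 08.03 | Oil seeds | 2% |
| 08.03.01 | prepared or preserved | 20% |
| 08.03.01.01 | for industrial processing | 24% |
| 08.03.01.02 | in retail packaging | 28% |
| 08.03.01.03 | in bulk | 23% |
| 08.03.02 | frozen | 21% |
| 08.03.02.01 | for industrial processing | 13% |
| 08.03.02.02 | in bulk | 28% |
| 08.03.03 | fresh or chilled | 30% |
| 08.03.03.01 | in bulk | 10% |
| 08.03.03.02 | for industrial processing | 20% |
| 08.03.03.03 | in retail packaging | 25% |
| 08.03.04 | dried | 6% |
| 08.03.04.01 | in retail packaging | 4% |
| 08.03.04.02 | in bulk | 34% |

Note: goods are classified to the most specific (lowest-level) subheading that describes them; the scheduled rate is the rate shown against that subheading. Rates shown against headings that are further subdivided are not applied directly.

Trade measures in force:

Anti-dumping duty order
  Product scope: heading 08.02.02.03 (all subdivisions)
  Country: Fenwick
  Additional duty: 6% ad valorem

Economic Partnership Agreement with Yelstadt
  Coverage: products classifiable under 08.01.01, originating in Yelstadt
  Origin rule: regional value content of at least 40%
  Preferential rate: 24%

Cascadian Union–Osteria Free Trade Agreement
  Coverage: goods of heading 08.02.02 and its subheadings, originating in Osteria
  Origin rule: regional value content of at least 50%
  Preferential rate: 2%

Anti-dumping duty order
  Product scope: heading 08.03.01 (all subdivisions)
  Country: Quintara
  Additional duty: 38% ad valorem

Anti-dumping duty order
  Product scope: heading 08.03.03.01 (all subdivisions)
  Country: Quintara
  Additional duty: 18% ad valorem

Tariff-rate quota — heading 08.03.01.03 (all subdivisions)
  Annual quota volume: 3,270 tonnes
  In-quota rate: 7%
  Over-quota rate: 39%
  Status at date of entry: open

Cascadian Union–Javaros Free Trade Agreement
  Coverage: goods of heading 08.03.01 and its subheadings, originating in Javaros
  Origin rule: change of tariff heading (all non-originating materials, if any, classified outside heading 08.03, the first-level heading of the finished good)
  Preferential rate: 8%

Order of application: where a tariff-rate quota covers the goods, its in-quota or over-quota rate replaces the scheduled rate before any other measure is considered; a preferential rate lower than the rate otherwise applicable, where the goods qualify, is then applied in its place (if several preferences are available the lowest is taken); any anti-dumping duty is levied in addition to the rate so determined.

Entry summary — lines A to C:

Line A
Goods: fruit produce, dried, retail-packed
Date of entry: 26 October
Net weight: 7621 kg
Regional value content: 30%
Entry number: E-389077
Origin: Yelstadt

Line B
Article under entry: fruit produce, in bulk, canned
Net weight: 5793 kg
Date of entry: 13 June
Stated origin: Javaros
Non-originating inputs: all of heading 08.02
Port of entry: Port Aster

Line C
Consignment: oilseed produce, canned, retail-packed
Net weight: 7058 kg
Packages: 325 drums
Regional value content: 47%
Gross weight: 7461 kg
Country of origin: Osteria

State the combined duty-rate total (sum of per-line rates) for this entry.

76%

Line A: fruit → 08.01; dried → 08.01.01; retail-packed → 08.01.01.01. Scheduled 22%. Yelstadt agreement on 08.01.01: RVC < 40%. → 22%.
Line B: fruit → 08.01; canned → 08.01.03; in bulk → 08.01.03.02. Scheduled 26%. Javaros agreement on 08.03.01: 08.01.03.02 not covered. → 26%.
Line C: oilseed → 08.03; canned → 08.03.01; retail-packed → 08.03.01.02. Scheduled 28%. Osteria agreement on 08.02.02: 08.03.01.02 not covered. → 28%.
Sum: 22% + 26% + 28% = 76%.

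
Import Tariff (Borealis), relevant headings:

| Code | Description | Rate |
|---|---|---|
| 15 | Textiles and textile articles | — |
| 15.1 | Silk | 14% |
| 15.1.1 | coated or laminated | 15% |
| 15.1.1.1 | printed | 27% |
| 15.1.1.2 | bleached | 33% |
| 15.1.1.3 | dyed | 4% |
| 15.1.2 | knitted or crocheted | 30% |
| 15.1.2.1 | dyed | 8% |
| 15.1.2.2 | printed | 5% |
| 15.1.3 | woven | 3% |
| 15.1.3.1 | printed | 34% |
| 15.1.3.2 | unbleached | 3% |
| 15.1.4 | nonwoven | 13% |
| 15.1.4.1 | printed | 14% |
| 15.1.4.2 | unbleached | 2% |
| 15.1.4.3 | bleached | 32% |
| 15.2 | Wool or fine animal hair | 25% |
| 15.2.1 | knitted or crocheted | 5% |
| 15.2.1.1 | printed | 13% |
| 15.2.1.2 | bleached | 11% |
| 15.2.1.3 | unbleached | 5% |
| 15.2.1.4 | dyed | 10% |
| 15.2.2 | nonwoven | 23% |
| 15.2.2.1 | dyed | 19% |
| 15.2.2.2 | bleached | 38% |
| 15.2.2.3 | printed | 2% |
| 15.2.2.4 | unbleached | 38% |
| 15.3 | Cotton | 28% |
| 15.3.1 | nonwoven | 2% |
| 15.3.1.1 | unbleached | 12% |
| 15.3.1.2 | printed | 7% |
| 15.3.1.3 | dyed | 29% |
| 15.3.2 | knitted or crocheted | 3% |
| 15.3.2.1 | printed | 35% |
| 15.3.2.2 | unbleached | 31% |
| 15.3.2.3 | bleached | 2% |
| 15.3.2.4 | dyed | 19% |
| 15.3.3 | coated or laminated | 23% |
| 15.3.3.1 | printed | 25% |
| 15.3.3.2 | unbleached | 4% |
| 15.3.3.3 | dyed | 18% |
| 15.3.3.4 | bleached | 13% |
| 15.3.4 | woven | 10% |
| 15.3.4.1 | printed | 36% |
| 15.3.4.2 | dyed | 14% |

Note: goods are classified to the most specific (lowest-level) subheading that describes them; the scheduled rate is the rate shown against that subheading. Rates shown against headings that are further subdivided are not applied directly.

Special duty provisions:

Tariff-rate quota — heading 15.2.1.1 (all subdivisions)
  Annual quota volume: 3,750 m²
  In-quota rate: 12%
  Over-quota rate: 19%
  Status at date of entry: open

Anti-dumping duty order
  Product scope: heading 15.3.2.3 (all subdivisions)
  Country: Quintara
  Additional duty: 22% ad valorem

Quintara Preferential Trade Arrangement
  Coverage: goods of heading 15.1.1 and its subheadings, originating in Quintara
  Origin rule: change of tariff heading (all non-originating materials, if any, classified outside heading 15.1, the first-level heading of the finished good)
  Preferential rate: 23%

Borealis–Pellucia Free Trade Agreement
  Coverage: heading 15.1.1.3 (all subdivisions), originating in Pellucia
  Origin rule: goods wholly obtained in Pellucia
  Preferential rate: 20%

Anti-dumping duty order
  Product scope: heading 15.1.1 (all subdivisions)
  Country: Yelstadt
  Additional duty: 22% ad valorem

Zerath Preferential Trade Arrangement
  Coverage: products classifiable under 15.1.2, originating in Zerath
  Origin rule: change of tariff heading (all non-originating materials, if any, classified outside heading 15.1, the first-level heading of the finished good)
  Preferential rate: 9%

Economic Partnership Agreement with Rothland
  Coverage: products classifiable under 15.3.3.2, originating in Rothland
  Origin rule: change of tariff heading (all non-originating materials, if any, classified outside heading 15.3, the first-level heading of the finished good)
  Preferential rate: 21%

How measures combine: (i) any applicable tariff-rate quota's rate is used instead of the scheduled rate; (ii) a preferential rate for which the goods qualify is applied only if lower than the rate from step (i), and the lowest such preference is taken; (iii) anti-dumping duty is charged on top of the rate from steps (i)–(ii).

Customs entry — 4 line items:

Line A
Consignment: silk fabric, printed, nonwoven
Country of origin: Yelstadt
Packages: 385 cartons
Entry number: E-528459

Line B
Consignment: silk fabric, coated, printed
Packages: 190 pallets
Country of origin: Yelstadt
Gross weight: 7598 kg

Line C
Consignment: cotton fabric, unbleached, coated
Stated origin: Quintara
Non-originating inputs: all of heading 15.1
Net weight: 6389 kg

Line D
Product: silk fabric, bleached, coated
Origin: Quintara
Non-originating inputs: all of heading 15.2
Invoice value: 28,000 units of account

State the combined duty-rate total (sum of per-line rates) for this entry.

Line A: silk → 15.1; nonwoven → 15.1.4; printed → 15.1.4.1. Scheduled 14%. No special measure applies. → 14%.
Line B: silk → 15.1; coated → 15.1.1; printed → 15.1.1.1. Scheduled 27%. anti-dumping (Yelstadt, 15.1.1): +22%; total 27% + 22% = 49%. → 49%.
Line C: cotton → 15.3; coated → 15.3.3; unbleached → 15.3.3.2. Scheduled 4%. Quintara agreement on 15.1.1: 15.3.3.2 not covered. → 4%.
Line D: silk → 15.1; coated → 15.1.1; bleached → 15.1.1.2. Scheduled 33%. Quintara agreement on 15.1.1: CTH met → 23% available; preferential 23%. → 23%.
Sum: 14% + 49% + 4% + 23% = 90%.

90%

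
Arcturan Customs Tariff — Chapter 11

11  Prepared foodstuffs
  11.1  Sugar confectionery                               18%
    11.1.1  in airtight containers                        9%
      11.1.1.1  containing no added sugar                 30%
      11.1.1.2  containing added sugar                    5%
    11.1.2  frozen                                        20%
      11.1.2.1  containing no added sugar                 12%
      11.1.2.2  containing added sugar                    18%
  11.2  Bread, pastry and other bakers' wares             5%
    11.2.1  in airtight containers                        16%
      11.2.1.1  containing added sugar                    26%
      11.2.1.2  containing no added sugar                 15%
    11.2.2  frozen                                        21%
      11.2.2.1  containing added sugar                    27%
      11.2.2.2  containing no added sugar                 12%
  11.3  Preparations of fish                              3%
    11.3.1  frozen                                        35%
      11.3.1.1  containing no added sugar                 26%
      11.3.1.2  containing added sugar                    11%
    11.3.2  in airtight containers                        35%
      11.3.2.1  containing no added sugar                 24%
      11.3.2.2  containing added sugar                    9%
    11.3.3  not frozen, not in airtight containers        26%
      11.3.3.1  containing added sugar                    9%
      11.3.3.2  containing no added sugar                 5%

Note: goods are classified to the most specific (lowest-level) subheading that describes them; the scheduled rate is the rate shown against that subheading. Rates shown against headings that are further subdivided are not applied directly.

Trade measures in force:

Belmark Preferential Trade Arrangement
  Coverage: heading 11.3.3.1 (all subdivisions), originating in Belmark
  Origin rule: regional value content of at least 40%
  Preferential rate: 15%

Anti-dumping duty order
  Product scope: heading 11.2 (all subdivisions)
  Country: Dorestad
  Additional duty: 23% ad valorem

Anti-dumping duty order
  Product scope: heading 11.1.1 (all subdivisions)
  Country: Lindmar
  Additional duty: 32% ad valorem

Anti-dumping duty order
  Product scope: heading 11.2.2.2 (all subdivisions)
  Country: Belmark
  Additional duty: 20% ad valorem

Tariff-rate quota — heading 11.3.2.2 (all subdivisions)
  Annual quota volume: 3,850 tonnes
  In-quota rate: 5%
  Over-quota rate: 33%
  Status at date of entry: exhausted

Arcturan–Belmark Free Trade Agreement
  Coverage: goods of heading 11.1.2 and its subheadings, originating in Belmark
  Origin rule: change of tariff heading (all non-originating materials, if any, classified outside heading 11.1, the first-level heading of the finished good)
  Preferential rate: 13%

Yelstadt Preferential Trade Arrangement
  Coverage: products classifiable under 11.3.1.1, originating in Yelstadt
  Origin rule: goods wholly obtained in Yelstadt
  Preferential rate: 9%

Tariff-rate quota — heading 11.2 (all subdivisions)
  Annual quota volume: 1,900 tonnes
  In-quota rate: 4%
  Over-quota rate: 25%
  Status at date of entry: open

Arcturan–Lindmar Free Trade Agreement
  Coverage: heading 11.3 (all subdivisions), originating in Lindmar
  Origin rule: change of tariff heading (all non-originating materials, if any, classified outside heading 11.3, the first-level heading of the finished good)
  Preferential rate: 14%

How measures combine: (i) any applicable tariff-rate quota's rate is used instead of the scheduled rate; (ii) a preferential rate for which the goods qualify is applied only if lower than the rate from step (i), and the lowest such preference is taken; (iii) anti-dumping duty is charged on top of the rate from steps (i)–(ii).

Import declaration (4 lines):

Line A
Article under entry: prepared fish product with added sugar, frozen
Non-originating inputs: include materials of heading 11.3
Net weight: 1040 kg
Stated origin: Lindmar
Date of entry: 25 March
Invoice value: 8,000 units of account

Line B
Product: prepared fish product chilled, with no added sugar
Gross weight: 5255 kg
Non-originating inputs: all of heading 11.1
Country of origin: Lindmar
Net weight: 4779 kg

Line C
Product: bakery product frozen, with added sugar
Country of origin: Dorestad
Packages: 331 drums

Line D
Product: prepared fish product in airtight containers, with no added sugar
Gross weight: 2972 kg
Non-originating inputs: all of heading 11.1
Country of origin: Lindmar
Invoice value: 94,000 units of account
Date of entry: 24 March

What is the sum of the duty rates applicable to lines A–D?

57%

Line A: prepared fish product → 11.3; frozen → 11.3.1; with added sugar → 11.3.1.2. Scheduled 11%. Lindmar agreement on 11.3: CTH not met. → 11%.
Line B: prepared fish product → 11.3; chilled → 11.3.3; with no added sugar → 11.3.3.2. Scheduled 5%. Lindmar agreement on 11.3: CTH met → 14% available; preference 14% not lower than 5% → no reduction. → 5%.
Line C: bakery product → 11.2; frozen → 11.2.2; with added sugar → 11.2.2.1. Scheduled 27%. quota on 11.2 open → in-quota 4%; anti-dumping (Dorestad, 11.2): +23%; total 4% + 23% = 27%. → 27%.
Line D: prepared fish product → 11.3; in airtight containers → 11.3.2; with no added sugar → 11.3.2.1. Scheduled 24%. Lindmar agreement on 11.3: CTH met → 14% available; preferential 14%. → 14%.
Sum: 11% + 5% + 27% + 14% = 57%.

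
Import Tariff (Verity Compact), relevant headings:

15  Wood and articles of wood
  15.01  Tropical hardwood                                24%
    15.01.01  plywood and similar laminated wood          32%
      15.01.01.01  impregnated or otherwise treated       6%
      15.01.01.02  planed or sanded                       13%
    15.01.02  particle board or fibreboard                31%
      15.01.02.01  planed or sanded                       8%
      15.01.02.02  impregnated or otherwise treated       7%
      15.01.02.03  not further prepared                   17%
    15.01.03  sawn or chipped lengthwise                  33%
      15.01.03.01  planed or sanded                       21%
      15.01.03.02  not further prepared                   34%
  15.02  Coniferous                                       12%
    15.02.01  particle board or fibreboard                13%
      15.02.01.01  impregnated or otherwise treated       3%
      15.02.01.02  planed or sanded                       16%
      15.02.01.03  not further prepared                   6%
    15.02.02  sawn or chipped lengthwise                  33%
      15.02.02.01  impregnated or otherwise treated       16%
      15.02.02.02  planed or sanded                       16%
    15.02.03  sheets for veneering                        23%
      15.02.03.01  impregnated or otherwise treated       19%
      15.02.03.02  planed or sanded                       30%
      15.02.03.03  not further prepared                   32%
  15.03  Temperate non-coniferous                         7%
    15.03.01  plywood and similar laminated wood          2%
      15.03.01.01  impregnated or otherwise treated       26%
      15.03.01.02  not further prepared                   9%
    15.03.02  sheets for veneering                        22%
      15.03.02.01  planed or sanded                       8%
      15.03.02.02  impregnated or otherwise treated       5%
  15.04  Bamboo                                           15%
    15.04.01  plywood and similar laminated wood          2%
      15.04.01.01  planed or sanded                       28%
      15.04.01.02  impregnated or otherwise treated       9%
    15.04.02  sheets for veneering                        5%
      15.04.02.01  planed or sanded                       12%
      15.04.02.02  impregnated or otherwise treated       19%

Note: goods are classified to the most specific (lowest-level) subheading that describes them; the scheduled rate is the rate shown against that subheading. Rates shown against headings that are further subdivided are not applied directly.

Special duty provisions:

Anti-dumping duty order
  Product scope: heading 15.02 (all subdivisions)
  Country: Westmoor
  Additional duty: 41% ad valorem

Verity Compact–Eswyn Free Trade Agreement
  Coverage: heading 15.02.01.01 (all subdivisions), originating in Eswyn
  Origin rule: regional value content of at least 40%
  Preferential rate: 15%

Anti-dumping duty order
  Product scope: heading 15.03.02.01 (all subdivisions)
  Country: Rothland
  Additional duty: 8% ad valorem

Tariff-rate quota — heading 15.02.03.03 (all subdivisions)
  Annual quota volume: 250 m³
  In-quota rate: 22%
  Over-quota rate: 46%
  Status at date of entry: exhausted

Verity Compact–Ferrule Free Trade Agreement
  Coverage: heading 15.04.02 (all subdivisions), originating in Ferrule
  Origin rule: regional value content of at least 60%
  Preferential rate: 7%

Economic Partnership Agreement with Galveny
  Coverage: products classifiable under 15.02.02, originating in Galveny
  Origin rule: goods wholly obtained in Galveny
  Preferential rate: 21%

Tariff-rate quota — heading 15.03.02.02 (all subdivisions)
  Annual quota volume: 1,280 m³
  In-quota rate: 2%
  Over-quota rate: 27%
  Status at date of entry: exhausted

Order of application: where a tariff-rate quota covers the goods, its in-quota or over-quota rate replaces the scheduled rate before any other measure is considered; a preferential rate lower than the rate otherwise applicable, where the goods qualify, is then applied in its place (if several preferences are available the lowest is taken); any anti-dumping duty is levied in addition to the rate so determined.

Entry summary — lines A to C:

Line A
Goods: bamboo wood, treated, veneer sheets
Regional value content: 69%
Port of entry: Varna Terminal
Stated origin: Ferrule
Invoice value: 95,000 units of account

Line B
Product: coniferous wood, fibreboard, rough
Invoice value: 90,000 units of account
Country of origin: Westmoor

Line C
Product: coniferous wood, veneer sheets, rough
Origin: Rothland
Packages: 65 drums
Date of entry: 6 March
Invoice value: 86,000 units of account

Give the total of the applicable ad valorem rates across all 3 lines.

100%

Line A: bamboo → 15.04; veneer sheets → 15.04.02; treated → 15.04.02.02. Scheduled 19%. Ferrule agreement on 15.04.02: RVC ≥ 60% → 7% available; preferential 7%. → 7%.
Line B: coniferous → 15.02; fibreboard → 15.02.01; rough → 15.02.01.03. Scheduled 6%. anti-dumping (Westmoor, 15.02): +41%; total 6% + 41% = 47%. → 47%.
Line C: coniferous → 15.02; veneer sheets → 15.02.03; rough → 15.02.03.03. Scheduled 32%. quota on 15.02.03.03 exhausted → over-quota 46%. → 46%.
Sum: 7% + 47% + 46% = 100%.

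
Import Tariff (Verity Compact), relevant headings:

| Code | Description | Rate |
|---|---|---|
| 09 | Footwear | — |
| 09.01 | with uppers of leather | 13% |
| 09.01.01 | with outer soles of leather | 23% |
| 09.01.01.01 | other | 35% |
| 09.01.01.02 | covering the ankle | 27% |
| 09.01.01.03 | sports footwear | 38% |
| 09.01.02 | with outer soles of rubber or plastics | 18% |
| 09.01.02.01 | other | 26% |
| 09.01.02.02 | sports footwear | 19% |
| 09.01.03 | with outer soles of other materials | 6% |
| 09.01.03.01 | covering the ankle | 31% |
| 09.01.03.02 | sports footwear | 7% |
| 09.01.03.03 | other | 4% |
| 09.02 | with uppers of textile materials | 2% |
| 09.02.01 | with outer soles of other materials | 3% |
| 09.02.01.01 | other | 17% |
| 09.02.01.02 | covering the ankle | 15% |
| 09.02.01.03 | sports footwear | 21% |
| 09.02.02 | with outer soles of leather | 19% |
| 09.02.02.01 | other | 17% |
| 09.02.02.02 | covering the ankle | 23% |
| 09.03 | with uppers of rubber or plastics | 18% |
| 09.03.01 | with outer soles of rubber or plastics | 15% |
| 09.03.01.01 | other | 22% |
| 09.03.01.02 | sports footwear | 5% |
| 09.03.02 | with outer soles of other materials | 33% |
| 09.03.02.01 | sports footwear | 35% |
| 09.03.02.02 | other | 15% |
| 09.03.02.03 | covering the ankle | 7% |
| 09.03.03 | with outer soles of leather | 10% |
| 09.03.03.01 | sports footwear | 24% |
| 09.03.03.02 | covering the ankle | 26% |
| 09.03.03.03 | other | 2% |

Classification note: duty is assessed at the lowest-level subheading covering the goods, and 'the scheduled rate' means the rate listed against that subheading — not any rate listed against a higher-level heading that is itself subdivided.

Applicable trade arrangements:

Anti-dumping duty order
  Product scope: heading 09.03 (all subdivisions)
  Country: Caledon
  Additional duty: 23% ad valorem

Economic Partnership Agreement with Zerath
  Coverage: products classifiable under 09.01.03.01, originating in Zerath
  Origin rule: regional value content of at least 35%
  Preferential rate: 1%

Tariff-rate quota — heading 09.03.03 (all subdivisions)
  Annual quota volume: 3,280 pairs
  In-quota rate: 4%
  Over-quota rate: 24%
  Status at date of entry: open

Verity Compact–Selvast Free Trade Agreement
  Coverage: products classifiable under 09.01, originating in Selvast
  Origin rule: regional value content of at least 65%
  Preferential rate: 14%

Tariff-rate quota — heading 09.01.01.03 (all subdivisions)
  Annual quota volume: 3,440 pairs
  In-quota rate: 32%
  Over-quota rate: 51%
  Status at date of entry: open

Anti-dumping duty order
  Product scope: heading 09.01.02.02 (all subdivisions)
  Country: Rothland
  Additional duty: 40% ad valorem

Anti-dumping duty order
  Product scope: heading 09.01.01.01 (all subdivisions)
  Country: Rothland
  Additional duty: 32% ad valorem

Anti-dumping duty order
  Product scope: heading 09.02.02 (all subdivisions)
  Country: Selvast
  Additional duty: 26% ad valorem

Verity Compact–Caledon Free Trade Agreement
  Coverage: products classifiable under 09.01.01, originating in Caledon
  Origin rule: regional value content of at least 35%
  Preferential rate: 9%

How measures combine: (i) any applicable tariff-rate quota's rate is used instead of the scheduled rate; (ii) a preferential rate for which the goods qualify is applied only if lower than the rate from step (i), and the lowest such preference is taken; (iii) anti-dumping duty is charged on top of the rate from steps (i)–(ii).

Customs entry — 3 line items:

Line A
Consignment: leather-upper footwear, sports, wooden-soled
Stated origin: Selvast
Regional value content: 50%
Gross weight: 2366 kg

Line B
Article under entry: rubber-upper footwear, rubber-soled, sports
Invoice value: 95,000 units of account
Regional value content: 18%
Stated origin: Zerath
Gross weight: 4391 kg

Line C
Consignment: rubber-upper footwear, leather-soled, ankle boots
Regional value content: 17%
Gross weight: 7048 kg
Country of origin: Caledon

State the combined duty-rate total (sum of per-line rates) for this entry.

Line A: leather-upper → 09.01; wooden-soled → 09.01.03; sports → 09.01.03.02. Scheduled 7%. Selvast agreement on 09.01: RVC < 65%. → 7%.
Line B: rubber-upper → 09.03; rubber-soled → 09.03.01; sports → 09.03.01.02. Scheduled 5%. Zerath agreement on 09.01.03.01: 09.03.01.02 not covered. → 5%.
Line C: rubber-upper → 09.03; leather-soled → 09.03.03; ankle boots → 09.03.03.02. Scheduled 26%. quota on 09.03.03 open → in-quota 4%; Caledon agreement on 09.01.01: 09.03.03.02 not covered; anti-dumping (Caledon, 09.03): +23%; total 4% + 23% = 27%. → 27%.
Sum: 7% + 5% + 27% = 39%.

39%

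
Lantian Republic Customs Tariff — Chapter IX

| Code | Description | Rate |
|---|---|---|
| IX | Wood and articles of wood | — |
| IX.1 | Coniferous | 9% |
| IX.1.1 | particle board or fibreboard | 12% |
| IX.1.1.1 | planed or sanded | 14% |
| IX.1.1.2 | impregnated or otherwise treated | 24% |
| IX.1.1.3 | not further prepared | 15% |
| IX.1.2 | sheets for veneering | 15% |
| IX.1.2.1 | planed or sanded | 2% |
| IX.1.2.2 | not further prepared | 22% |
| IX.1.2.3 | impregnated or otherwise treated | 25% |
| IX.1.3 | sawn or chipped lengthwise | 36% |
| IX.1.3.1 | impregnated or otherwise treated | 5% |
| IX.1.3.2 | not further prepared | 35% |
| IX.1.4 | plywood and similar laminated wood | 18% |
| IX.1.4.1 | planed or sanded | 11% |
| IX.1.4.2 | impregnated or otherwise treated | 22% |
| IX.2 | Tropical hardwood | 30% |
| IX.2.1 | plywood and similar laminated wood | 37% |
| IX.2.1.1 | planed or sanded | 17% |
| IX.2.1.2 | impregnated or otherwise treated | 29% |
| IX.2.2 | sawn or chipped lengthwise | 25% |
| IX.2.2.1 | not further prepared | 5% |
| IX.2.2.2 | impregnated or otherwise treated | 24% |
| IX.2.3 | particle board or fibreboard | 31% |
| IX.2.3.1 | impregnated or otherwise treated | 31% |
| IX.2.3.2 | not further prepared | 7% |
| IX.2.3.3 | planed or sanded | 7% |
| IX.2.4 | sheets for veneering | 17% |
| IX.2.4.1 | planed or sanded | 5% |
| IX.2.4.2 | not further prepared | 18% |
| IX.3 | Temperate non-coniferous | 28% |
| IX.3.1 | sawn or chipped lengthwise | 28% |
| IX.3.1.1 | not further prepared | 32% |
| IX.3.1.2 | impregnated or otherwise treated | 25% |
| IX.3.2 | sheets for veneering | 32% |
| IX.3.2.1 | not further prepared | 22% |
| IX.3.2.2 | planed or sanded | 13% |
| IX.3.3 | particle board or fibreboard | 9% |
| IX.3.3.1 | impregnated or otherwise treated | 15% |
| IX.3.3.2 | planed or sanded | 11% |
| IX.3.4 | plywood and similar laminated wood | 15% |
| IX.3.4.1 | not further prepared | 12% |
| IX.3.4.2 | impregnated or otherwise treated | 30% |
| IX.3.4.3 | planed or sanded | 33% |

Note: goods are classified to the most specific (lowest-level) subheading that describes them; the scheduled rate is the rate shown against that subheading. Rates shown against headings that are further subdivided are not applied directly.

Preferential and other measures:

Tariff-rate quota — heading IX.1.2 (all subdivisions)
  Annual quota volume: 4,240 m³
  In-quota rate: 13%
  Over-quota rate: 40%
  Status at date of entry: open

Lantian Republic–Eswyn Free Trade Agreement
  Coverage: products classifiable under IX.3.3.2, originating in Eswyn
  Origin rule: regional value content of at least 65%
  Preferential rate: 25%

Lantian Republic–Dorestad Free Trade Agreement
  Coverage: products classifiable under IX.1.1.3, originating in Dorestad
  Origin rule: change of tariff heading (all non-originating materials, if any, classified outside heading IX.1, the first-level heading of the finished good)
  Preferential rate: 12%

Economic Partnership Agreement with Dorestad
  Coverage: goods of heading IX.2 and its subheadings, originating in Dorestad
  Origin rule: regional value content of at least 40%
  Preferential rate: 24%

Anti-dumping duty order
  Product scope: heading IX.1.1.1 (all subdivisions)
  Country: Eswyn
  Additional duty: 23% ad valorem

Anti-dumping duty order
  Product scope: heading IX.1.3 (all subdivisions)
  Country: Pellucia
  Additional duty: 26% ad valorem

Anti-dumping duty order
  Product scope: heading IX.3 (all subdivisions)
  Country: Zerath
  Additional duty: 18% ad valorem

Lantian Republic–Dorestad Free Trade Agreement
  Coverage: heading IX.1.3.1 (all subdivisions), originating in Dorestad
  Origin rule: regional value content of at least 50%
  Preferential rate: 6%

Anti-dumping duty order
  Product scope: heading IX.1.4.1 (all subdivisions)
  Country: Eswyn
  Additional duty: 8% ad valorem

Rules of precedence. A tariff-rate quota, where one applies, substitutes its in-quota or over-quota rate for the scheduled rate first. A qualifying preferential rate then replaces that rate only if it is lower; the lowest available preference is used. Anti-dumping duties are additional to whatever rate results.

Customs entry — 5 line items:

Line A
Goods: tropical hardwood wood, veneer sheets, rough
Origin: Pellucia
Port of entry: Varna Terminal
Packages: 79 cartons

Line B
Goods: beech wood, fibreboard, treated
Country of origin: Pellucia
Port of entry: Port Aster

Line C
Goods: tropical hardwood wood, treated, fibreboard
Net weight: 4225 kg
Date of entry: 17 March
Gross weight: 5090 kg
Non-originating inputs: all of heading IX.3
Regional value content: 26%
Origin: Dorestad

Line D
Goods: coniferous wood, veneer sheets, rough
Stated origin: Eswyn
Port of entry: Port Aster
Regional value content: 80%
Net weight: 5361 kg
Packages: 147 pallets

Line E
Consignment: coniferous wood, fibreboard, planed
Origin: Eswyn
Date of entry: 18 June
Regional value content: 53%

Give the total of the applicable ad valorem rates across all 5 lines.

Line A: tropical hardwood → IX.2; veneer sheets → IX.2.4; rough → IX.2.4.2. Scheduled 18%. No special measure applies. → 18%.
Line B: beech → IX.3; fibreboard → IX.3.3; treated → IX.3.3.1. Scheduled 15%. No special measure applies. → 15%.
Line C: tropical hardwood → IX.2; fibreboard → IX.2.3; treated → IX.2.3.1. Scheduled 31%. Dorestad agreement on IX.1.1.3: IX.2.3.1 not covered; Dorestad agreement on IX.2: RVC < 40%; Dorestad agreement on IX.1.3.1: IX.2.3.1 not covered. → 31%.
Line D: coniferous → IX.1; veneer sheets → IX.1.2; rough → IX.1.2.2. Scheduled 22%. quota on IX.1.2 open → in-quota 13%; Eswyn agreement on IX.3.3.2: IX.1.2.2 not covered. → 13%.
Line E: coniferous → IX.1; fibreboard → IX.1.1; planed → IX.1.1.1. Scheduled 14%. Eswyn agreement on IX.3.3.2: IX.1.1.1 not covered; anti-dumping (Eswyn, IX.1.1.1): +23%; total 14% + 23% = 37%. → 37%.
Sum: 18% + 15% + 31% + 13% + 37% = 114%.

114%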